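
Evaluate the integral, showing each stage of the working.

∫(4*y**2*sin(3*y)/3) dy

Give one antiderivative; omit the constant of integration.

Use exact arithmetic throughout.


Step 1. Integrate ∫(4*y**2*sin(3*y)/3) dy by parts with u = y**2, dv = (4*sin(3*y)/3) dy, so v = -4*cos(3*y)/9: now -4*y**2*cos(3*y)/9 + ∫(8*y*cos(3*y)/9) dy.
Step 2. Integrate ∫(8*y*cos(3*y)/9) dy by parts with u = y, dv = (8*cos(3*y)/9) dy, so v = 8*sin(3*y)/27: now -4*y**2*cos(3*y)/9 + 8*y*sin(3*y)/27 + ∫(-8*sin(3*y)/27) dy.
Step 3. Evaluate the standard form: now -4*y**2*cos(3*y)/9 + 8*y*sin(3*y)/27 + 8*cos(3*y)/81.
Answer: -4*y**2*cos(3*y)/9 + 8*y*sin(3*y)/27 + 8*cos(3*y)/81.


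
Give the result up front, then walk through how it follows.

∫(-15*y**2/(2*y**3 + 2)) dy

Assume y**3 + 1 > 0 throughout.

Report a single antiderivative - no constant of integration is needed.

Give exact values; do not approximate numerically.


The answer is -5*log(y**3 + 1)/2.
Step 1. Substitute u = y**3 + 1, turning ∫(-15*y**2/(2*y**3 + 2)) dy into ∫(-5/(2*u)) du: now ∫(-5/(2*u)) du.
Step 2. Evaluate the standard form [assuming u > 0]: now -5*log(u)/2.
Step 3. Substitute back u = y**3 + 1: now -5*log(y**3 + 1)/2.
Answer: -5*log(y**3 + 1)/2.


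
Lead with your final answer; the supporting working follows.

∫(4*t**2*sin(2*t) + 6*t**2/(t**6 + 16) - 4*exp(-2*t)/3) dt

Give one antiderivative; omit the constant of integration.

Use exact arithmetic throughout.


The answer is -2*t**2*cos(2*t) + 2*t*sin(2*t) + cos(2*t) + atan(t**3/4)/2 + 2*exp(-2*t)/3.
Step 1. Rewrite: now ∫(6*t**2/(t**6 + 16)) dt + ∫(4*t**2*sin(2*t)) dt + ∫(-4*exp(-2*t)/3) dt.
Step 2. Integrate ∫(4*t**2*sin(2*t)) dt by parts with u = t**2, dv = (4*sin(2*t)) dt, so v = -2*cos(2*t): now -2*t**2*cos(2*t) + ∫(4*t*cos(2*t)) dt + ∫(6*t**2/(t**6 + 16)) dt + ∫(-4*exp(-2*t)/3) dt.
Step 3. Integrate ∫(4*t*cos(2*t)) dt by parts with u = t, dv = (4*cos(2*t)) dt, so v = 2*sin(2*t): now -2*t**2*cos(2*t) + 2*t*sin(2*t) + ∫(6*t**2/(t**6 + 16)) dt + ∫(-4*exp(-2*t)/3) dt + ∫(-2*sin(2*t)) dt.
Step 4. Evaluate the standard form: now -2*t**2*cos(2*t) + 2*t*sin(2*t) + cos(2*t) + ∫(6*t**2/(t**6 + 16)) dt + ∫(-4*exp(-2*t)/3) dt.
Step 5. Substitute u = t**3, turning ∫(6*t**2/(t**6 + 16)) dt into ∫(2/(u**2 + 16)) du: now -2*t**2*cos(2*t) + 2*t*sin(2*t) + cos(2*t) + ∫(2/(u**2 + 16)) du + ∫(-4*exp(-2*t)/3) dt.
Step 6. Evaluate the standard form: now -2*t**2*cos(2*t) + 2*t*sin(2*t) + cos(2*t) + atan(u/4)/2 + ∫(-4*exp(-2*t)/3) dt.
Step 7. Substitute back u = t**3: now -2*t**2*cos(2*t) + 2*t*sin(2*t) + cos(2*t) + atan(t**3/4)/2 + ∫(-4*exp(-2*t)/3) dt.
Step 8. Evaluate the standard form: now -2*t**2*cos(2*t) + 2*t*sin(2*t) + cos(2*t) + atan(t**3/4)/2 + 2*exp(-2*t)/3.
Answer: -2*t**2*cos(2*t) + 2*t*sin(2*t) + cos(2*t) + atan(t**3/4)/2 + 2*exp(-2*t)/3.


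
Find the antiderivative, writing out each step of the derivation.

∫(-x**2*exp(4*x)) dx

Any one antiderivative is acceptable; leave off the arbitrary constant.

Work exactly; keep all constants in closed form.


Step 1. Integrate ∫(-x**2*exp(4*x)) dx by parts with u = x**2, dv = (-exp(4*x)) dx, so v = -exp(4*x)/4: now -x**2*exp(4*x)/4 + ∫(x*exp(4*x)/2) dx.
Step 2. Integrate ∫(x*exp(4*x)/2) dx by parts with u = x, dv = (exp(4*x)/2) dx, so v = exp(4*x)/8: now -x**2*exp(4*x)/4 + x*exp(4*x)/8 + ∫(-exp(4*x)/8) dx.
Step 3. Evaluate the standard form: now -x**2*exp(4*x)/4 + x*exp(4*x)/8 - exp(4*x)/32.
Answer: -x**2*exp(4*x)/4 + x*exp(4*x)/8 - exp(4*x)/32.


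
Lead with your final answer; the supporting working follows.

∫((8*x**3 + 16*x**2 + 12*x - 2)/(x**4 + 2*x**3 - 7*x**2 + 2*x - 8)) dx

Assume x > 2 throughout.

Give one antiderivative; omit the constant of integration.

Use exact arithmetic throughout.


The answer is 5*log(x - 2) + 3*log(x + 4) + 2*atan(x).
Step 1. Decompose ∫((8*x**3 + 16*x**2 + 12*x - 2)/(x**4 + 2*x**3 - 7*x**2 + 2*x - 8)) dx by partial fractions, (8*x**3 + 16*x**2 + 12*x - 2)/(x**4 + 2*x**3 - 7*x**2 + 2*x - 8) = 2/(x**2 + 1) + 3/(x + 4) + 5/(x - 2): now ∫(5/(x - 2)) dx + ∫(3/(x + 4)) dx + ∫(2/(x**2 + 1)) dx.
Step 2. Evaluate the standard form [assuming x > -4]: now 3*log(x + 4) + ∫(5/(x - 2)) dx + ∫(2/(x**2 + 1)) dx.
Step 3. Evaluate the standard form [assuming x > 2]: now 5*log(x - 2) + 3*log(x + 4) + ∫(2/(x**2 + 1)) dx.
Step 4. Evaluate the standard form: now 5*log(x - 2) + 3*log(x + 4) + 2*atan(x).
Answer: 5*log(x - 2) + 3*log(x + 4) + 2*atan(x).


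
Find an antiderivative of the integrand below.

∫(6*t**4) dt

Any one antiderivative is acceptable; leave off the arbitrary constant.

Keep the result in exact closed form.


Answer: 6*t**5/5.


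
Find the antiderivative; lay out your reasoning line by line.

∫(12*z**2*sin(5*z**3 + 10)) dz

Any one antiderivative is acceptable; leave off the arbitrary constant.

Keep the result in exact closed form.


Step 1. Substitute u = z**3 + 2, turning ∫(12*z**2*sin(5*z**3 + 10)) dz into ∫(4*sin(5*u)) du: now ∫(4*sin(5*u)) du.
Step 2. Evaluate the standard form: now -4*cos(5*u)/5.
Step 3. Substitute back u = z**3 + 2: now -4*cos(5*z**3 + 10)/5.
Answer: -4*cos(5*z**3 + 10)/5.


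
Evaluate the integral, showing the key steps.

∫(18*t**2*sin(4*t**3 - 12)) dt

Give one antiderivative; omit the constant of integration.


Step 1. Substitute u = t**3 - 3, turning ∫(18*t**2*sin(4*t**3 - 12)) dt into ∫(6*sin(4*u)) du: now ∫(6*sin(4*u)) du.
Step 2. Evaluate the standard form: now -3*cos(4*u)/2.
Step 3. Substitute back u = t**3 - 3: now -3*cos(4*t**3 - 12)/2.
Answer: -3*cos(4*t**3 - 12)/2.


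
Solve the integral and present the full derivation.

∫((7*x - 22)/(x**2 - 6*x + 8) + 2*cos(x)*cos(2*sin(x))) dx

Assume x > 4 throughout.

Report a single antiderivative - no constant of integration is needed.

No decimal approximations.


Step 1. Rewrite: now ∫((7*x - 22)/(x**2 - 6*x + 8)) dx + ∫(2*cos(x)*cos(2*sin(x))) dx.
Step 2. Decompose ∫((7*x - 22)/(x**2 - 6*x + 8)) dx by partial fractions, (7*x - 22)/(x**2 - 6*x + 8) = 4/(x - 2) + 3/(x - 4): now ∫(2*cos(x)*cos(2*sin(x))) dx + ∫(3/(x - 4)) dx + ∫(4/(x - 2)) dx.
Step 3. Evaluate the standard form [assuming x > 4]: now 3*log(x - 4) + ∫(2*cos(x)*cos(2*sin(x))) dx + ∫(4/(x - 2)) dx.
Step 4. Evaluate the standard form [assuming x > 2]: now 3*log(x - 4) + 4*log(x - 2) + ∫(2*cos(x)*cos(2*sin(x))) dx.
Step 5. Substitute u = sin(x), turning ∫(2*cos(x)*cos(2*sin(x))) dx into ∫(2*cos(2*u)) du: now 3*log(x - 4) + 4*log(x - 2) + ∫(2*cos(2*u)) du.
Step 6. Evaluate the standard form: now 3*log(x - 4) + 4*log(x - 2) + sin(2*u).
Step 7. Substitute back u = sin(x): now 3*log(x - 4) + 4*log(x - 2) + sin(2*sin(x)).
Answer: 3*log(x - 4) + 4*log(x - 2) + sin(2*sin(x)).


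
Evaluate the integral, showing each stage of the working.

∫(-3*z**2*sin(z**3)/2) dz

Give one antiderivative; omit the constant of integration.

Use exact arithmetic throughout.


Step 1. Substitute u = z**3, turning ∫(-3*z**2*sin(z**3)/2) dz into ∫(-sin(u)/2) du: now ∫(-sin(u)/2) du.
Step 2. Evaluate the standard form: now cos(u)/2.
Step 3. Substitute back u = z**3: now cos(z**3)/2.
Answer: cos(z**3)/2.


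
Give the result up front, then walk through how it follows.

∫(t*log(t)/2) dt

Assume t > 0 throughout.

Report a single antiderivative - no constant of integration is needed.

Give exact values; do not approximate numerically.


The answer is t**2*log(t)/4 - t**2/8.
Step 1. Integrate ∫(t*log(t)/2) dt by parts with u = log(t), dv = (t/2) dt, so v = t**2/4 [assuming t > 0]: now t**2*log(t)/4 + ∫(-t/4) dt.
Step 2. Evaluate the standard form: now t**2*log(t)/4 - t**2/8.
Answer: t**2*log(t)/4 - t**2/8.


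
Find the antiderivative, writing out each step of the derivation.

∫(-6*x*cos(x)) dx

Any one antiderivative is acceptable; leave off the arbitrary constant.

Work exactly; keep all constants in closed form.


Step 1. Integrate ∫(-6*x*cos(x)) dx by parts with u = x, dv = (-6*cos(x)) dx, so v = -6*sin(x): now -6*x*sin(x) + ∫(6*sin(x)) dx.
Step 2. Evaluate the standard form: now -6*x*sin(x) - 6*cos(x).
Answer: -6*x*sin(x) - 6*cos(x).


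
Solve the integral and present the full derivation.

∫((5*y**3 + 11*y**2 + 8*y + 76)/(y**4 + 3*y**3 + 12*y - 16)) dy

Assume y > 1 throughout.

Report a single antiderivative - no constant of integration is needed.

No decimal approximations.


Step 1. Decompose ∫((5*y**3 + 11*y**2 + 8*y + 76)/(y**4 + 3*y**3 + 12*y - 16)) dy by partial fractions, (5*y**3 + 11*y**2 + 8*y + 76)/(y**4 + 3*y**3 + 12*y - 16) = -4/(y**2 + 4) + 1/(y + 4) + 4/(y - 1): now ∫(4/(y - 1)) dy + ∫(1/(y + 4)) dy + ∫(-4/(y**2 + 4)) dy.
Step 2. Evaluate the standard form [assuming y > 1]: now 4*log(y - 1) + ∫(1/(y + 4)) dy + ∫(-4/(y**2 + 4)) dy.
Step 3. Evaluate the standard form [assuming y > -4]: now 4*log(y - 1) + log(y + 4) + ∫(-4/(y**2 + 4)) dy.
Step 4. Evaluate the standard form: now 4*log(y - 1) + log(y + 4) - 2*atan(y/2).
Answer: 4*log(y - 1) + log(y + 4) - 2*atan(y/2).


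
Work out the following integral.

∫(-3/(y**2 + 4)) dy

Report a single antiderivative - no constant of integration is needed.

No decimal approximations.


Answer: -3*atan(y/2)/2.


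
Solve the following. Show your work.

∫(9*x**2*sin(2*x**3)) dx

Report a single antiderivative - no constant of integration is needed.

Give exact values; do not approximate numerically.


Step 1. Substitute u = x**3, turning ∫(9*x**2*sin(2*x**3)) dx into ∫(3*sin(2*u)) du: now ∫(3*sin(2*u)) du.
Step 2. Evaluate the standard form: now -3*cos(2*u)/2.
Step 3. Substitute back u = x**3: now -3*cos(2*x**3)/2.
Answer: -3*cos(2*x**3)/2.


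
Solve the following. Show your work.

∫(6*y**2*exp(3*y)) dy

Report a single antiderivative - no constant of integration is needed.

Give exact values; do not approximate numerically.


Step 1. Integrate ∫(6*y**2*exp(3*y)) dy by parts with u = y**2, dv = (6*exp(3*y)) dy, so v = 2*exp(3*y): now 2*y**2*exp(3*y) + ∫(-4*y*exp(3*y)) dy.
Step 2. Integrate ∫(-4*y*exp(3*y)) dy by parts with u = y, dv = (-4*exp(3*y)) dy, so v = -4*exp(3*y)/3: now 2*y**2*exp(3*y) - 4*y*exp(3*y)/3 + ∫(4*exp(3*y)/3) dy.
Step 3. Evaluate the standard form: now 2*y**2*exp(3*y) - 4*y*exp(3*y)/3 + 4*exp(3*y)/9.
Answer: 2*y**2*exp(3*y) - 4*y*exp(3*y)/3 + 4*exp(3*y)/9.


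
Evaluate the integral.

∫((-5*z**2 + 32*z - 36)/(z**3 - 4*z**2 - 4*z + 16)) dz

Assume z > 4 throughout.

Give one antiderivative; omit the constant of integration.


Answer: log(z - 4) - log(z - 2) - 5*log(z + 2).


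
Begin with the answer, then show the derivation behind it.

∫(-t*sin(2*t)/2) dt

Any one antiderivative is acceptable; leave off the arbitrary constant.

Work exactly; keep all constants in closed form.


The answer is t*cos(2*t)/4 - sin(2*t)/8.
Step 1. Integrate ∫(-t*sin(2*t)/2) dt by parts with u = t, dv = (-sin(2*t)/2) dt, so v = cos(2*t)/4: now t*cos(2*t)/4 + ∫(-cos(2*t)/4) dt.
Step 2. Evaluate the standard form: now t*cos(2*t)/4 - sin(2*t)/8.
Answer: t*cos(2*t)/4 - sin(2*t)/8.


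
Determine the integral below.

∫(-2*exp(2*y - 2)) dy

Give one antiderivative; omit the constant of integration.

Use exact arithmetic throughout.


Answer: -exp(2*y - 2).


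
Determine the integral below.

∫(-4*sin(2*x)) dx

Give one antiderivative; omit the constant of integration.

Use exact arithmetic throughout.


Answer: 2*cos(2*x).


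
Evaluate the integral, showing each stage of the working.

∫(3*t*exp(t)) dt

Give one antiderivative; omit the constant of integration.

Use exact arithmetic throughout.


Step 1. Integrate ∫(3*t*exp(t)) dt by parts with u = t, dv = (3*exp(t)) dt, so v = 3*exp(t): now 3*t*exp(t) + ∫(-3*exp(t)) dt.
Step 2. Evaluate the standard form: now 3*t*exp(t) - 3*exp(t).
Answer: 3*t*exp(t) - 3*exp(t).


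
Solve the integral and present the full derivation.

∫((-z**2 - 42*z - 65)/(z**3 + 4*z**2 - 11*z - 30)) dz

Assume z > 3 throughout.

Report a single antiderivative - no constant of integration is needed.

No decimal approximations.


Step 1. Decompose ∫((-z**2 - 42*z - 65)/(z**3 + 4*z**2 - 11*z - 30)) dz by partial fractions, (-z**2 - 42*z - 65)/(z**3 + 4*z**2 - 11*z - 30) = 5/(z + 5) - 1/(z + 2) - 5/(z - 3): now ∫(-5/(z - 3)) dz + ∫(-1/(z + 2)) dz + ∫(5/(z + 5)) dz.
Step 2. Evaluate the standard form [assuming z > -5]: now 5*log(z + 5) + ∫(-5/(z - 3)) dz + ∫(-1/(z + 2)) dz.
Step 3. Evaluate the standard form [assuming z > 3]: now -5*log(z - 3) + 5*log(z + 5) + ∫(-1/(z + 2)) dz.
Step 4. Evaluate the standard form [assuming z > -2]: now -5*log(z - 3) - log(z + 2) + 5*log(z + 5).
Answer: -5*log(z - 3) - log(z + 2) + 5*log(z + 5).


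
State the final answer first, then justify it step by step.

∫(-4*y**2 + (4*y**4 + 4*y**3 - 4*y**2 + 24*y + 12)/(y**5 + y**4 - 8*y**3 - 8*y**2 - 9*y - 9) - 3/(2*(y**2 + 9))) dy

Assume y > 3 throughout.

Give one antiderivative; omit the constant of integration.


The answer is -4*y**3/3 + 2*log(y - 3) + log(y + 1) + log(y + 3) - atan(y/3)/2 - 2*atan(y).
Step 1. Rewrite: now ∫(-4*y**2) dy + ∫((4*y**4 + 4*y**3 - 4*y**2 + 24*y + 12)/(y**5 + y**4 - 8*y**3 - 8*y**2 - 9*y - 9)) dy + ∫(-3/(2*(y**2 + 9))) dy.
Step 2. Decompose ∫((4*y**4 + 4*y**3 - 4*y**2 + 24*y + 12)/(y**5 + y**4 - 8*y**3 - 8*y**2 - 9*y - 9)) dy by partial fractions, (4*y**4 + 4*y**3 - 4*y**2 + 24*y + 12)/(y**5 + y**4 - 8*y**3 - 8*y**2 - 9*y - 9) = -2/(y**2 + 1) + 1/(y + 3) + 1/(y + 1) + 2/(y - 3): now ∫(-4*y**2) dy + ∫(2/(y - 3)) dy + ∫(1/(y + 1)) dy + ∫(1/(y + 3)) dy + ∫(-2/(y**2 + 1)) dy + ∫(-3/(2*(y**2 + 9))) dy.
Step 3. Evaluate the standard form [assuming y > -3]: now log(y + 3) + ∫(-4*y**2) dy + ∫(2/(y - 3)) dy + ∫(1/(y + 1)) dy + ∫(-2/(y**2 + 1)) dy + ∫(-3/(2*(y**2 + 9))) dy.
Step 4. Evaluate the standard form [assuming y > -1]: now log(y + 1) + log(y + 3) + ∫(-4*y**2) dy + ∫(2/(y - 3)) dy + ∫(-2/(y**2 + 1)) dy + ∫(-3/(2*(y**2 + 9))) dy.
Step 5. Evaluate the standard form [assuming y > 3]: now 2*log(y - 3) + log(y + 1) + log(y + 3) + ∫(-4*y**2) dy + ∫(-2/(y**2 + 1)) dy + ∫(-3/(2*(y**2 + 9))) dy.
Step 6. Evaluate the standard form: now 2*log(y - 3) + log(y + 1) + log(y + 3) - 2*atan(y) + ∫(-4*y**2) dy + ∫(-3/(2*(y**2 + 9))) dy.
Step 7. Evaluate the standard form: now -4*y**3/3 + 2*log(y - 3) + log(y + 1) + log(y + 3) - 2*atan(y) + ∫(-3/(2*(y**2 + 9))) dy.
Step 8. Evaluate the standard form: now -4*y**3/3 + 2*log(y - 3) + log(y + 1) + log(y + 3) - atan(y/3)/2 - 2*atan(y).
Answer: -4*y**3/3 + 2*log(y - 3) + log(y + 1) + log(y + 3) - atan(y/3)/2 - 2*atan(y).


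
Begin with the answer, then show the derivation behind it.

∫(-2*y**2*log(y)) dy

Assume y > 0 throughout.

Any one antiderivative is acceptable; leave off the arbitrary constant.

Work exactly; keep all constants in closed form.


The answer is -2*y**3*log(y)/3 + 2*y**3/9.
Step 1. Integrate ∫(-2*y**2*log(y)) dy by parts with u = log(y), dv = (-2*y**2) dy, so v = -2*y**3/3 [assuming y > 0]: now -2*y**3*log(y)/3 + ∫(2*y**2/3) dy.
Step 2. Evaluate the standard form: now -2*y**3*log(y)/3 + 2*y**3/9.
Answer: -2*y**3*log(y)/3 + 2*y**3/9.


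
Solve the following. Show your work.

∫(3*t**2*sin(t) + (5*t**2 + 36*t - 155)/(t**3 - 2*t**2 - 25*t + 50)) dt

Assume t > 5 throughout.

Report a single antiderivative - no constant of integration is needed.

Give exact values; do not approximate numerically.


Step 1. Rewrite: now ∫(3*t**2*sin(t)) dt + ∫((5*t**2 + 36*t - 155)/(t**3 - 2*t**2 - 25*t + 50)) dt.
Step 2. Integrate ∫(3*t**2*sin(t)) dt by parts with u = t**2, dv = (3*sin(t)) dt, so v = -3*cos(t): now -3*t**2*cos(t) + ∫(6*t*cos(t)) dt + ∫((5*t**2 + 36*t - 155)/(t**3 - 2*t**2 - 25*t + 50)) dt.
Step 3. Integrate ∫(6*t*cos(t)) dt by parts with u = t, dv = (6*cos(t)) dt, so v = 6*sin(t): now -3*t**2*cos(t) + 6*t*sin(t) + ∫((5*t**2 + 36*t - 155)/(t**3 - 2*t**2 - 25*t + 50)) dt + ∫(-6*sin(t)) dt.
Step 4. Evaluate the standard form: now -3*t**2*cos(t) + 6*t*sin(t) + 6*cos(t) + ∫((5*t**2 + 36*t - 155)/(t**3 - 2*t**2 - 25*t + 50)) dt.
Step 5. Decompose ∫((5*t**2 + 36*t - 155)/(t**3 - 2*t**2 - 25*t + 50)) dt by partial fractions, (5*t**2 + 36*t - 155)/(t**3 - 2*t**2 - 25*t + 50) = -3/(t + 5) + 3/(t - 2) + 5/(t - 5): now -3*t**2*cos(t) + 6*t*sin(t) + 6*cos(t) + ∫(5/(t - 5)) dt + ∫(3/(t - 2)) dt + ∫(-3/(t + 5)) dt.
Step 6. Evaluate the standard form [assuming t > -5]: now -3*t**2*cos(t) + 6*t*sin(t) - 3*log(t + 5) + 6*cos(t) + ∫(5/(t - 5)) dt + ∫(3/(t - 2)) dt.
Step 7. Evaluate the standard form [assuming t > 2]: now -3*t**2*cos(t) + 6*t*sin(t) + 3*log(t - 2) - 3*log(t + 5) + 6*cos(t) + ∫(5/(t - 5)) dt.
Step 8. Evaluate the standard form [assuming t > 5]: now -3*t**2*cos(t) + 6*t*sin(t) + 5*log(t - 5) + 3*log(t - 2) - 3*log(t + 5) + 6*cos(t).
Answer: -3*t**2*cos(t) + 6*t*sin(t) + 5*log(t - 5) + 3*log(t - 2) - 3*log(t + 5) + 6*cos(t).


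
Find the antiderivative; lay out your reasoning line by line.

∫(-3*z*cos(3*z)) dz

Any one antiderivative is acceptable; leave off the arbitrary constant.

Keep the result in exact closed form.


Step 1. Integrate ∫(-3*z*cos(3*z)) dz by parts with u = z, dv = (-3*cos(3*z)) dz, so v = -sin(3*z): now -z*sin(3*z) + ∫(sin(3*z)) dz.
Step 2. Evaluate the standard form: now -z*sin(3*z) - cos(3*z)/3.
Answer: -z*sin(3*z) - cos(3*z)/3.


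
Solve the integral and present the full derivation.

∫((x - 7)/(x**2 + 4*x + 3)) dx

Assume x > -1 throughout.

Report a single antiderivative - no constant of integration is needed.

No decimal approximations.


Step 1. Decompose ∫((x - 7)/(x**2 + 4*x + 3)) dx by partial fractions, (x - 7)/(x**2 + 4*x + 3) = 5/(x + 3) - 4/(x + 1): now ∫(-4/(x + 1)) dx + ∫(5/(x + 3)) dx.
Step 2. Evaluate the standard form [assuming x > -3]: now 5*log(x + 3) + ∫(-4/(x + 1)) dx.
Step 3. Evaluate the standard form [assuming x > -1]: now -4*log(x + 1) + 5*log(x + 3).
Answer: -4*log(x + 1) + 5*log(x + 3).


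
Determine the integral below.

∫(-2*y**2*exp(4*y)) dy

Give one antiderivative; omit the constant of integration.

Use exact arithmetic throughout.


Answer: -y**2*exp(4*y)/2 + y*exp(4*y)/4 - exp(4*y)/16.


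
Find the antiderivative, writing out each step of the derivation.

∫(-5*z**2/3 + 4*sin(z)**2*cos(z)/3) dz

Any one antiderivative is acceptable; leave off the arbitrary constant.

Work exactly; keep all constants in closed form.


Step 1. Rewrite: now ∫(-5*z**2/3) dz + ∫(4*sin(z)**2*cos(z)/3) dz.
Step 2. Evaluate the standard form: now -5*z**3/9 + ∫(4*sin(z)**2*cos(z)/3) dz.
Step 3. Substitute u = sin(z), turning ∫(4*sin(z)**2*cos(z)/3) dz into ∫(4*u**2/3) du: now -5*z**3/9 + ∫(4*u**2/3) du.
Step 4. Evaluate the standard form: now 4*u**3/9 - 5*z**3/9.
Step 5. Substitute back u = sin(z): now -5*z**3/9 + 4*sin(z)**3/9.
Answer: -5*z**3/9 + 4*sin(z)**3/9.


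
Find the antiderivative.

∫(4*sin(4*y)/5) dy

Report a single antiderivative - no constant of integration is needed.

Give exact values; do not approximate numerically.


Answer: -cos(4*y)/5.


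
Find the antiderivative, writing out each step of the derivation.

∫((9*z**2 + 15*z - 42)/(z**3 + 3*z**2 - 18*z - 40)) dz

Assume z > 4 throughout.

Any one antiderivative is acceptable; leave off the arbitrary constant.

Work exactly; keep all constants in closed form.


Step 1. Decompose ∫((9*z**2 + 15*z - 42)/(z**3 + 3*z**2 - 18*z - 40)) dz by partial fractions, (9*z**2 + 15*z - 42)/(z**3 + 3*z**2 - 18*z - 40) = 4/(z + 5) + 2/(z + 2) + 3/(z - 4): now ∫(3/(z - 4)) dz + ∫(2/(z + 2)) dz + ∫(4/(z + 5)) dz.
Step 2. Evaluate the standard form [assuming z > -2]: now 2*log(z + 2) + ∫(3/(z - 4)) dz + ∫(4/(z + 5)) dz.
Step 3. Evaluate the standard form [assuming z > -5]: now 2*log(z + 2) + 4*log(z + 5) + ∫(3/(z - 4)) dz.
Step 4. Evaluate the standard form [assuming z > 4]: now 3*log(z - 4) + 2*log(z + 2) + 4*log(z + 5).
Answer: 3*log(z - 4) + 2*log(z + 2) + 4*log(z + 5).


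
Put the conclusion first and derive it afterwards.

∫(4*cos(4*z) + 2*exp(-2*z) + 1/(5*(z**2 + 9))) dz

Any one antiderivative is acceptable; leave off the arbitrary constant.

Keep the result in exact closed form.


The answer is sin(4*z) + atan(z/3)/15 - exp(-2*z).
Step 1. Rewrite: now ∫(1/(5*(z**2 + 9))) dz + ∫(2*exp(-2*z)) dz + ∫(4*cos(4*z)) dz.
Step 2. Evaluate the standard form: now ∫(1/(5*(z**2 + 9))) dz + ∫(4*cos(4*z)) dz - exp(-2*z).
Step 3. Evaluate the standard form: now sin(4*z) + ∫(1/(5*(z**2 + 9))) dz - exp(-2*z).
Step 4. Evaluate the standard form: now sin(4*z) + atan(z/3)/15 - exp(-2*z).
Answer: sin(4*z) + atan(z/3)/15 - exp(-2*z).


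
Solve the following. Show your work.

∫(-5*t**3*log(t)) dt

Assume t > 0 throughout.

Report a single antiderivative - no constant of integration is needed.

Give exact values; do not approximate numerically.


Step 1. Integrate ∫(-5*t**3*log(t)) dt by parts with u = log(t), dv = (-5*t**3) dt, so v = -5*t**4/4 [assuming t > 0]: now -5*t**4*log(t)/4 + ∫(5*t**3/4) dt.
Step 2. Evaluate the standard form: now -5*t**4*log(t)/4 + 5*t**4/16.
Answer: -5*t**4*log(t)/4 + 5*t**4/16.


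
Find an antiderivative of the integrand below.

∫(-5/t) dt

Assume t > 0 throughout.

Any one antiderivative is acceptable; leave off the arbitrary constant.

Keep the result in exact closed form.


Answer: -5*log(t).


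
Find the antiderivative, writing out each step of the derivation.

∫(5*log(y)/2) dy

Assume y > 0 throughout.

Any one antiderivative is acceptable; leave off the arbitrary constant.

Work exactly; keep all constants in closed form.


Step 1. Integrate ∫(5*log(y)/2) dy by parts with u = log(y), dv = (5/2) dy, so v = 5*y/2 [assuming y > 0]: now 5*y*log(y)/2 + ∫(-5/2) dy.
Step 2. Evaluate the standard form: now 5*y*log(y)/2 - 5*y/2.
Answer: 5*y*log(y)/2 - 5*y/2.


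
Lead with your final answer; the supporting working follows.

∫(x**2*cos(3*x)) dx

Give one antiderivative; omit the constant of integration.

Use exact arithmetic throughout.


The answer is x**2*sin(3*x)/3 + 2*x*cos(3*x)/9 - 2*sin(3*x)/27.
Step 1. Integrate ∫(x**2*cos(3*x)) dx by parts with u = x**2, dv = (cos(3*x)) dx, so v = sin(3*x)/3: now x**2*sin(3*x)/3 + ∫(-2*x*sin(3*x)/3) dx.
Step 2. Integrate ∫(-2*x*sin(3*x)/3) dx by parts with u = x, dv = (-2*sin(3*x)/3) dx, so v = 2*cos(3*x)/9: now x**2*sin(3*x)/3 + 2*x*cos(3*x)/9 + ∫(-2*cos(3*x)/9) dx.
Step 3. Evaluate the standard form: now x**2*sin(3*x)/3 + 2*x*cos(3*x)/9 - 2*sin(3*x)/27.
Answer: x**2*sin(3*x)/3 + 2*x*cos(3*x)/9 - 2*sin(3*x)/27.


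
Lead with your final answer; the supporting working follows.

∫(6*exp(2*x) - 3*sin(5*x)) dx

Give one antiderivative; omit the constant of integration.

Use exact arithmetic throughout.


The answer is 3*exp(2*x) + 3*cos(5*x)/5.
Step 1. Rewrite: now ∫(6*exp(2*x)) dx + ∫(-3*sin(5*x)) dx.
Step 2. Evaluate the standard form: now 3*cos(5*x)/5 + ∫(6*exp(2*x)) dx.
Step 3. Evaluate the standard form: now 3*exp(2*x) + 3*cos(5*x)/5.
Answer: 3*exp(2*x) + 3*cos(5*x)/5.


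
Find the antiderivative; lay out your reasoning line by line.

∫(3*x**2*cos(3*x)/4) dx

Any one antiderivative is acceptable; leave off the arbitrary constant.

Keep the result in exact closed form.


Step 1. Integrate ∫(3*x**2*cos(3*x)/4) dx by parts with u = x**2, dv = (3*cos(3*x)/4) dx, so v = sin(3*x)/4: now x**2*sin(3*x)/4 + ∫(-x*sin(3*x)/2) dx.
Step 2. Integrate ∫(-x*sin(3*x)/2) dx by parts with u = x, dv = (-sin(3*x)/2) dx, so v = cos(3*x)/6: now x**2*sin(3*x)/4 + x*cos(3*x)/6 + ∫(-cos(3*x)/6) dx.
Step 3. Evaluate the standard form: now x**2*sin(3*x)/4 + x*cos(3*x)/6 - sin(3*x)/18.
Answer: x**2*sin(3*x)/4 + x*cos(3*x)/6 - sin(3*x)/18.


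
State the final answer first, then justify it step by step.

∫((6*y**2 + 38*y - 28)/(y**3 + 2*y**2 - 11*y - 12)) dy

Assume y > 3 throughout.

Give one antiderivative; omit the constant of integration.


The answer is 5*log(y - 3) + 5*log(y + 1) - 4*log(y + 4).
Step 1. Decompose ∫((6*y**2 + 38*y - 28)/(y**3 + 2*y**2 - 11*y - 12)) dy by partial fractions, (6*y**2 + 38*y - 28)/(y**3 + 2*y**2 - 11*y - 12) = -4/(y + 4) + 5/(y + 1) + 5/(y - 3): now ∫(5/(y - 3)) dy + ∫(5/(y + 1)) dy + ∫(-4/(y + 4)) dy.
Step 2. Evaluate the standard form [assuming y > 3]: now 5*log(y - 3) + ∫(5/(y + 1)) dy + ∫(-4/(y + 4)) dy.
Step 3. Evaluate the standard form [assuming y > -4]: now 5*log(y - 3) - 4*log(y + 4) + ∫(5/(y + 1)) dy.
Step 4. Evaluate the standard form [assuming y > -1]: now 5*log(y - 3) + 5*log(y + 1) - 4*log(y + 4).
Answer: 5*log(y - 3) + 5*log(y + 1) - 4*log(y + 4).


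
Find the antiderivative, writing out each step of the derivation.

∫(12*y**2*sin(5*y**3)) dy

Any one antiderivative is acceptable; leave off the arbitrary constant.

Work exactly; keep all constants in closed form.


Step 1. Substitute u = y**3, turning ∫(12*y**2*sin(5*y**3)) dy into ∫(4*sin(5*u)) du: now ∫(4*sin(5*u)) du.
Step 2. Evaluate the standard form: now -4*cos(5*u)/5.
Step 3. Substitute back u = y**3: now -4*cos(5*y**3)/5.
Answer: -4*cos(5*y**3)/5.


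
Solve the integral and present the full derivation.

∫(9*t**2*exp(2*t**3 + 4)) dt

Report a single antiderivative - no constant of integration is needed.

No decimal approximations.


Step 1. Substitute u = t**3 + 2, turning ∫(9*t**2*exp(2*t**3 + 4)) dt into ∫(3*exp(2*u)) du: now ∫(3*exp(2*u)) du.
Step 2. Evaluate the standard form: now 3*exp(2*u)/2.
Step 3. Substitute back u = t**3 + 2: now 3*exp(2*t**3 + 4)/2.
Answer: 3*exp(2*t**3 + 4)/2.


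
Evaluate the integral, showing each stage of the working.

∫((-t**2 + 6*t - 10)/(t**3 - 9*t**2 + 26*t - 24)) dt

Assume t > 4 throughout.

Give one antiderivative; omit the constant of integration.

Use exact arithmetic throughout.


Step 1. Decompose ∫((-t**2 + 6*t - 10)/(t**3 - 9*t**2 + 26*t - 24)) dt by partial fractions, (-t**2 + 6*t - 10)/(t**3 - 9*t**2 + 26*t - 24) = -1/(t - 2) + 1/(t - 3) - 1/(t - 4): now ∫(-1/(t - 4)) dt + ∫(1/(t - 3)) dt + ∫(-1/(t - 2)) dt.
Step 2. Evaluate the standard form [assuming t > 4]: now -log(t - 4) + ∫(1/(t - 3)) dt + ∫(-1/(t - 2)) dt.
Step 3. Evaluate the standard form [assuming t > 2]: now -log(t - 4) - log(t - 2) + ∫(1/(t - 3)) dt.
Step 4. Evaluate the standard form [assuming t > 3]: now -log(t - 4) + log(t - 3) - log(t - 2).
Answer: -log(t - 4) + log(t - 3) - log(t - 2).


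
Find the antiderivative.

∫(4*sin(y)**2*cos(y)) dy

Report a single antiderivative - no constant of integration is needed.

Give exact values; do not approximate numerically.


Answer: 4*sin(y)**3/3.


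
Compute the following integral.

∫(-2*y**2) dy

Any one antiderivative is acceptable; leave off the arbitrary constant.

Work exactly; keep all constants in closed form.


Answer: -2*y**3/3.


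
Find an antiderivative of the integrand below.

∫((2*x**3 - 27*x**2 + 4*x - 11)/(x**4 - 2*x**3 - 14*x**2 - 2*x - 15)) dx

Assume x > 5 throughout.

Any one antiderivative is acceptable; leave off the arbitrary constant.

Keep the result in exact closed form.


Answer: -2*log(x - 5) + 4*log(x + 3) - atan(x).


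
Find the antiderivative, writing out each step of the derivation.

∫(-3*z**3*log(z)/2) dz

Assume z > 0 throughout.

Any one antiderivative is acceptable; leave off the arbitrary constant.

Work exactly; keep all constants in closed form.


Step 1. Integrate ∫(-3*z**3*log(z)/2) dz by parts with u = log(z), dv = (-3*z**3/2) dz, so v = -3*z**4/8 [assuming z > 0]: now -3*z**4*log(z)/8 + ∫(3*z**3/8) dz.
Step 2. Evaluate the standard form: now -3*z**4*log(z)/8 + 3*z**4/32.
Answer: -3*z**4*log(z)/8 + 3*z**4/32.


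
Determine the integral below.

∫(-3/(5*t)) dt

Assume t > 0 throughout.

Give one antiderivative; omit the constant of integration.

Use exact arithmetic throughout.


Answer: -3*log(t)/5.


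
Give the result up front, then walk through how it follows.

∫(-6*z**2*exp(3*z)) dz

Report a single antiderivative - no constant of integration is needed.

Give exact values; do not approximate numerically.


The answer is -2*z**2*exp(3*z) + 4*z*exp(3*z)/3 - 4*exp(3*z)/9.
Step 1. Integrate ∫(-6*z**2*exp(3*z)) dz by parts with u = z**2, dv = (-6*exp(3*z)) dz, so v = -2*exp(3*z): now -2*z**2*exp(3*z) + ∫(4*z*exp(3*z)) dz.
Step 2. Integrate ∫(4*z*exp(3*z)) dz by parts with u = z, dv = (4*exp(3*z)) dz, so v = 4*exp(3*z)/3: now -2*z**2*exp(3*z) + 4*z*exp(3*z)/3 + ∫(-4*exp(3*z)/3) dz.
Step 3. Evaluate the standard form: now -2*z**2*exp(3*z) + 4*z*exp(3*z)/3 - 4*exp(3*z)/9.
Answer: -2*z**2*exp(3*z) + 4*z*exp(3*z)/3 - 4*exp(3*z)/9.


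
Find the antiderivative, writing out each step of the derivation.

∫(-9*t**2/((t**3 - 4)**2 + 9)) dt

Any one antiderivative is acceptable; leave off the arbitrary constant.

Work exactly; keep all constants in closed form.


Step 1. Substitute u = t**3 - 4, turning ∫(-9*t**2/((t**3 - 4)**2 + 9)) dt into ∫(-3/(u**2 + 9)) du: now ∫(-3/(u**2 + 9)) du.
Step 2. Evaluate the standard form: now -atan(u/3).
Step 3. Substitute back u = t**3 - 4: now -atan(t**3/3 - 4/3).
Answer: -atan(t**3/3 - 4/3).


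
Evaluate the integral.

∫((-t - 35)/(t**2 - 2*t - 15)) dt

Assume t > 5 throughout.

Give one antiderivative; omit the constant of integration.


Answer: -5*log(t - 5) + 4*log(t + 3).


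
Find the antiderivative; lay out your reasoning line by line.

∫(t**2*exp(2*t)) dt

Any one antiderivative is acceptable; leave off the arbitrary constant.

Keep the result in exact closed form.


Step 1. Integrate ∫(t**2*exp(2*t)) dt by parts with u = t**2, dv = (exp(2*t)) dt, so v = exp(2*t)/2: now t**2*exp(2*t)/2 + ∫(-t*exp(2*t)) dt.
Step 2. Integrate ∫(-t*exp(2*t)) dt by parts with u = t, dv = (-exp(2*t)) dt, so v = -exp(2*t)/2: now t**2*exp(2*t)/2 - t*exp(2*t)/2 + ∫(exp(2*t)/2) dt.
Step 3. Evaluate the standard form: now t**2*exp(2*t)/2 - t*exp(2*t)/2 + exp(2*t)/4.
Answer: t**2*exp(2*t)/2 - t*exp(2*t)/2 + exp(2*t)/4.


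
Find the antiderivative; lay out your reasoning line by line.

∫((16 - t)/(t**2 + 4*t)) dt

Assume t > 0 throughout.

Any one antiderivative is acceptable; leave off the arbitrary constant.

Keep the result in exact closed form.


Step 1. Decompose ∫((16 - t)/(t**2 + 4*t)) dt by partial fractions, (16 - t)/(t**2 + 4*t) = -5/(t + 4) + 4/t: now ∫(4/t) dt + ∫(-5/(t + 4)) dt.
Step 2. Evaluate the standard form [assuming t > -4]: now -5*log(t + 4) + ∫(4/t) dt.
Step 3. Evaluate the standard form [assuming t > 0]: now 4*log(t) - 5*log(t + 4).
Answer: 4*log(t) - 5*log(t + 4).


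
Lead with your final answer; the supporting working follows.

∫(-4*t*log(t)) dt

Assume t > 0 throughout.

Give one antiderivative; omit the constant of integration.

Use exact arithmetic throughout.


The answer is -2*t**2*log(t) + t**2.
Step 1. Integrate ∫(-4*t*log(t)) dt by parts with u = log(t), dv = (-4*t) dt, so v = -2*t**2 [assuming t > 0]: now -2*t**2*log(t) + ∫(2*t) dt.
Step 2. Evaluate the standard form: now -2*t**2*log(t) + t**2.
Answer: -2*t**2*log(t) + t**2.


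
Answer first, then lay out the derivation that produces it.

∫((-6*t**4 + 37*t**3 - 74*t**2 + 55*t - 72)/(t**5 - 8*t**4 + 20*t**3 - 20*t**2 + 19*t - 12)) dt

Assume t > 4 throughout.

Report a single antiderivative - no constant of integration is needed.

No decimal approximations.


The answer is -4*log(t - 4) + 3*log(t - 3) - 5*log(t - 1) + atan(t).
Step 1. Decompose ∫((-6*t**4 + 37*t**3 - 74*t**2 + 55*t - 72)/(t**5 - 8*t**4 + 20*t**3 - 20*t**2 + 19*t - 12)) dt by partial fractions, (-6*t**4 + 37*t**3 - 74*t**2 + 55*t - 72)/(t**5 - 8*t**4 + 20*t**3 - 20*t**2 + 19*t - 12) = 1/(t**2 + 1) - 5/(t - 1) + 3/(t - 3) - 4/(t - 4): now ∫(-4/(t - 4)) dt + ∫(3/(t - 3)) dt + ∫(-5/(t - 1)) dt + ∫(1/(t**2 + 1)) dt.
Step 2. Evaluate the standard form [assuming t > 3]: now 3*log(t - 3) + ∫(-4/(t - 4)) dt + ∫(-5/(t - 1)) dt + ∫(1/(t**2 + 1)) dt.
Step 3. Evaluate the standard form [assuming t > 1]: now 3*log(t - 3) - 5*log(t - 1) + ∫(-4/(t - 4)) dt + ∫(1/(t**2 + 1)) dt.
Step 4. Evaluate the standard form [assuming t > 4]: now -4*log(t - 4) + 3*log(t - 3) - 5*log(t - 1) + ∫(1/(t**2 + 1)) dt.
Step 5. Evaluate the standard form: now -4*log(t - 4) + 3*log(t - 3) - 5*log(t - 1) + atan(t).
Answer: -4*log(t - 4) + 3*log(t - 3) - 5*log(t - 1) + atan(t).


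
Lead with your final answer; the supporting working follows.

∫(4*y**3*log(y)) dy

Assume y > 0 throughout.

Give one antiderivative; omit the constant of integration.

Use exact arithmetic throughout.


The answer is y**4*log(y) - y**4/4.
Step 1. Integrate ∫(4*y**3*log(y)) dy by parts with u = log(y), dv = (4*y**3) dy, so v = y**4 [assuming y > 0]: now y**4*log(y) + ∫(-y**3) dy.
Step 2. Evaluate the standard form: now y**4*log(y) - y**4/4.
Answer: y**4*log(y) - y**4/4.


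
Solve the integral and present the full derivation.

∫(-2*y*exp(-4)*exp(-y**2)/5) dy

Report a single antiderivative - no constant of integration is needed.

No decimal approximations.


Step 1. Substitute u = y**2 + 4, turning ∫(-2*y*exp(-4)*exp(-y**2)/5) dy into ∫(-exp(-u)/5) du: now ∫(-exp(-u)/5) du.
Step 2. Evaluate the standard form: now exp(-u)/5.
Step 3. Substitute back u = y**2 + 4: now exp(-y**2 - 4)/5.
Answer: exp(-y**2 - 4)/5.


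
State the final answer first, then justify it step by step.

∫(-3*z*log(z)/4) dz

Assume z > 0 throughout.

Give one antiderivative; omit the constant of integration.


The answer is -3*z**2*log(z)/8 + 3*z**2/16.
Step 1. Integrate ∫(-3*z*log(z)/4) dz by parts with u = log(z), dv = (-3*z/4) dz, so v = -3*z**2/8 [assuming z > 0]: now -3*z**2*log(z)/8 + ∫(3*z/8) dz.
Step 2. Evaluate the standard form: now -3*z**2*log(z)/8 + 3*z**2/16.
Answer: -3*z**2*log(z)/8 + 3*z**2/16.


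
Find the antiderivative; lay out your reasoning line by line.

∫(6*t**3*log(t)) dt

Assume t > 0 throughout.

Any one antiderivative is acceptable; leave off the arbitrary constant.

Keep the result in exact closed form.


Step 1. Integrate ∫(6*t**3*log(t)) dt by parts with u = log(t), dv = (6*t**3) dt, so v = 3*t**4/2 [assuming t > 0]: now 3*t**4*log(t)/2 + ∫(-3*t**3/2) dt.
Step 2. Evaluate the standard form: now 3*t**4*log(t)/2 - 3*t**4/8.
Answer: 3*t**4*log(t)/2 - 3*t**4/8.


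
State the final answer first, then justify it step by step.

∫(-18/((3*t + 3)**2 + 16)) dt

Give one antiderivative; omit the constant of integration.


The answer is -3*atan(3*t/4 + 3/4)/2.
Step 1. Substitute u = 3*t + 3, turning ∫(-18/((3*t + 3)**2 + 16)) dt into ∫(-6/(u**2 + 16)) du: now ∫(-6/(u**2 + 16)) du.
Step 2. Evaluate the standard form: now -3*atan(u/4)/2.
Step 3. Substitute back u = 3*t + 3: now -3*atan(3*t/4 + 3/4)/2.
Answer: -3*atan(3*t/4 + 3/4)/2.


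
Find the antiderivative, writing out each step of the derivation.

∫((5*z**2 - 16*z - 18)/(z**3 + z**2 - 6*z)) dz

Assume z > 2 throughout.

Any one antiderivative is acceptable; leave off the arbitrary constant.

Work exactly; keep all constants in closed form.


Step 1. Decompose ∫((5*z**2 - 16*z - 18)/(z**3 + z**2 - 6*z)) dz by partial fractions, (5*z**2 - 16*z - 18)/(z**3 + z**2 - 6*z) = 5/(z + 3) - 3/(z - 2) + 3/z: now ∫(3/z) dz + ∫(-3/(z - 2)) dz + ∫(5/(z + 3)) dz.
Step 2. Evaluate the standard form [assuming z > -3]: now 5*log(z + 3) + ∫(3/z) dz + ∫(-3/(z - 2)) dz.
Step 3. Evaluate the standard form [assuming z > 2]: now -3*log(z - 2) + 5*log(z + 3) + ∫(3/z) dz.
Step 4. Evaluate the standard form [assuming z > 0]: now 3*log(z) - 3*log(z - 2) + 5*log(z + 3).
Answer: 3*log(z) - 3*log(z - 2) + 5*log(z + 3).


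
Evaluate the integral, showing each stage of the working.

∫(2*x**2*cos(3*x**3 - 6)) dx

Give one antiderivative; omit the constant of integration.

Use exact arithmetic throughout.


Step 1. Substitute u = x**3 - 2, turning ∫(2*x**2*cos(3*x**3 - 6)) dx into ∫(2*cos(3*u)/3) du: now ∫(2*cos(3*u)/3) du.
Step 2. Evaluate the standard form: now 2*sin(3*u)/9.
Step 3. Substitute back u = x**3 - 2: now 2*sin(3*x**3 - 6)/9.
Answer: 2*sin(3*x**3 - 6)/9.


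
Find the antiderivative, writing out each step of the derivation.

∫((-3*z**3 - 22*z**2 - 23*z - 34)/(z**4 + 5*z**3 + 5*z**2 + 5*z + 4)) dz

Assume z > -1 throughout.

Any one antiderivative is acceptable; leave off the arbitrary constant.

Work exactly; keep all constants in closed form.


Step 1. Decompose ∫((-3*z**3 - 22*z**2 - 23*z - 34)/(z**4 + 5*z**3 + 5*z**2 + 5*z + 4)) dz by partial fractions, (-3*z**3 - 22*z**2 - 23*z - 34)/(z**4 + 5*z**3 + 5*z**2 + 5*z + 4) = -4/(z**2 + 1) + 2/(z + 4) - 5/(z + 1): now ∫(-5/(z + 1)) dz + ∫(2/(z + 4)) dz + ∫(-4/(z**2 + 1)) dz.
Step 2. Evaluate the standard form [assuming z > -4]: now 2*log(z + 4) + ∫(-5/(z + 1)) dz + ∫(-4/(z**2 + 1)) dz.
Step 3. Evaluate the standard form [assuming z > -1]: now -5*log(z + 1) + 2*log(z + 4) + ∫(-4/(z**2 + 1)) dz.
Step 4. Evaluate the standard form: now -5*log(z + 1) + 2*log(z + 4) - 4*atan(z).
Answer: -5*log(z + 1) + 2*log(z + 4) - 4*atan(z).


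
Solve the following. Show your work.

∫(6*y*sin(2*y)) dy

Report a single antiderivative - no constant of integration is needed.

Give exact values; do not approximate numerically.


Step 1. Integrate ∫(6*y*sin(2*y)) dy by parts with u = y, dv = (6*sin(2*y)) dy, so v = -3*cos(2*y): now -3*y*cos(2*y) + ∫(3*cos(2*y)) dy.
Step 2. Evaluate the standard form: now -3*y*cos(2*y) + 3*sin(2*y)/2.
Answer: -3*y*cos(2*y) + 3*sin(2*y)/2.


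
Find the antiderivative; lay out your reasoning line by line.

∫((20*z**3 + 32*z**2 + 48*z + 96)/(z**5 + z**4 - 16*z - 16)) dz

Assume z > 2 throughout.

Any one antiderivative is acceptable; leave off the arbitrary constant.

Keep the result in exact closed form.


Step 1. Decompose ∫((20*z**3 + 32*z**2 + 48*z + 96)/(z**5 + z**4 - 16*z - 16)) dz by partial fractions, (20*z**3 + 32*z**2 + 48*z + 96)/(z**5 + z**4 - 16*z - 16) = 4/(z**2 + 4) - 1/(z + 2) - 4/(z + 1) + 5/(z - 2): now ∫(5/(z - 2)) dz + ∫(-4/(z + 1)) dz + ∫(-1/(z + 2)) dz + ∫(4/(z**2 + 4)) dz.
Step 2. Evaluate the standard form [assuming z > 2]: now 5*log(z - 2) + ∫(-4/(z + 1)) dz + ∫(-1/(z + 2)) dz + ∫(4/(z**2 + 4)) dz.
Step 3. Evaluate the standard form [assuming z > -1]: now 5*log(z - 2) - 4*log(z + 1) + ∫(-1/(z + 2)) dz + ∫(4/(z**2 + 4)) dz.
Step 4. Evaluate the standard form [assuming z > -2]: now 5*log(z - 2) - 4*log(z + 1) - log(z + 2) + ∫(4/(z**2 + 4)) dz.
Step 5. Evaluate the standard form: now 5*log(z - 2) - 4*log(z + 1) - log(z + 2) + 2*atan(z/2).
Answer: 5*log(z - 2) - 4*log(z + 1) - log(z + 2) + 2*atan(z/2).


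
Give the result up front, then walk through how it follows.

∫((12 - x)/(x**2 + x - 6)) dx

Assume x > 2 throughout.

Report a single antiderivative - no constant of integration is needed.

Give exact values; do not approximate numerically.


The answer is 2*log(x - 2) - 3*log(x + 3).
Step 1. Decompose ∫((12 - x)/(x**2 + x - 6)) dx by partial fractions, (12 - x)/(x**2 + x - 6) = -3/(x + 3) + 2/(x - 2): now ∫(2/(x - 2)) dx + ∫(-3/(x + 3)) dx.
Step 2. Evaluate the standard form [assuming x > -3]: now -3*log(x + 3) + ∫(2/(x - 2)) dx.
Step 3. Evaluate the standard form [assuming x > 2]: now 2*log(x - 2) - 3*log(x + 3).
Answer: 2*log(x - 2) - 3*log(x + 3).


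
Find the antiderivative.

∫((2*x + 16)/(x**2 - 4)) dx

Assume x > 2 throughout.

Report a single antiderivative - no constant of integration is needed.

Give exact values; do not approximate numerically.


Answer: 5*log(x - 2) - 3*log(x + 2).


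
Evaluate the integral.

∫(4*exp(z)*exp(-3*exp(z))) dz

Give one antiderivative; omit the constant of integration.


Answer: -4*exp(-3*exp(z))/3.


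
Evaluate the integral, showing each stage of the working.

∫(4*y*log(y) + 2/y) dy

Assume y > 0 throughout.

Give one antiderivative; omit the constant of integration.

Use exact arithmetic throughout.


Step 1. Rewrite: now ∫(2/y) dy + ∫(4*y*log(y)) dy.
Step 2. Integrate ∫(4*y*log(y)) dy by parts with u = log(y), dv = (4*y) dy, so v = 2*y**2 [assuming y > 0]: now 2*y**2*log(y) + ∫(2/y) dy + ∫(-2*y) dy.
Step 3. Evaluate the standard form: now 2*y**2*log(y) - y**2 + ∫(2/y) dy.
Step 4. Evaluate the standard form [assuming y > 0]: now 2*y**2*log(y) - y**2 + 2*log(y).
Answer: 2*y**2*log(y) - y**2 + 2*log(y).
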